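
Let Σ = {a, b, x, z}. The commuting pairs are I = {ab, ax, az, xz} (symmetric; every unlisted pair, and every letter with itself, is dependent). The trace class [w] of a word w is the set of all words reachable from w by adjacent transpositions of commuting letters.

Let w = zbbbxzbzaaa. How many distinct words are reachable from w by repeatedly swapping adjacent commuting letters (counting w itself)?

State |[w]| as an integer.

330

#0=z has no predecessor
#1=b depends on [0:z]
#2=b depends on [1:b]
#3=b depends on [2:b]
#4=x depends on [3:b]
#5=z depends on [3:b]
#6=b depends on [4:x, 5:z]
#7=z depends on [6:b]
#8=a has no predecessor
#9=a depends on [8:a]
#10=a depends on [9:a]
sources: [0:z, 8:a]
N(rest) = Σ N(rest − s) over sources s of rest; N(one piece) = 1:
  size 1 → [7]=1  [10]=1
  size 2 → [6,7]=1  [7,10]=2  [9,10]=1
  size 3 → [4,6,7]=1  [5,6,7]=1  [6,7,10]=3  [7,9,10]=3  [8,9,10]=1
  size 4 → [4,5,6,7]=2  [4,6,7,10]=4  [5,6,7,10]=4  [6,7,9,10]=6  [7,8,9,10]=4
  size 5 → [3,4,5,6,7]=2  [4,5,6,7,10]=10  [4,6,7,9,10]=10  [5,6,7,9,10]=10  [6,7,8,9,10]=10
  size 6 → [2,3,4,5,6,7]=2  [3,4,5,6,7,10]=12  [4,5,6,7,9,10]=30  [4,6,7,8,9,10]=20  [5,6,7,8,9,10]=20
  size 7 → [1,2,3,4,5,6,7]=2  [2,3,4,5,6,7,10]=14  [3,4,5,6,7,9,10]=42  [4,5,6,7,8,9,10]=70
  size 8 → [0,1,2,3,4,5,6,7]=2  [1,2,3,4,5,6,7,10]=16  [2,3,4,5,6,7,9,10]=56  [3,4,5,6,7,8,9,10]=112
  size 9 → [0,1,2,3,4,5,6,7,10]=18  [1,2,3,4,5,6,7,9,10]=72  [2,3,4,5,6,7,8,9,10]=168
  first=0(z) contributes 240
  first=8(a) contributes 90
|[w]| = 330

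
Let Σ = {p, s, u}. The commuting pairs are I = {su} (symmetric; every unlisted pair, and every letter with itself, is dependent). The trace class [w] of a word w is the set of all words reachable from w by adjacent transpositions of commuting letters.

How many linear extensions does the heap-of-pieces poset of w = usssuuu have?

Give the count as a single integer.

35

0(u) covers ∅
1(s) covers ∅
2(s) covers 1:s
3(s) covers 2:s
4(u) covers 0:u
5(u) covers 4:u
6(u) covers 5:u
floor of heap: 0:u, 1:s
completions by unplaced set U, small U first (add the entries for U minus each lowest piece of U):
  |U|=1: {3}:1  {6}:1
  |U|=2: {2,3}:1  {3,6}:2  {5,6}:1
  |U|=3: {1,2,3}:1  {2,3,6}:3  {3,5,6}:3  {4,5,6}:1
  |U|=4: {0,4,5,6}:1  {1,2,3,6}:4  {2,3,5,6}:6  {3,4,5,6}:4
  |U|=5: {0,3,4,5,6}:5  {1,2,3,5,6}:10  {2,3,4,5,6}:10
  start at 0(u): 20
  start at 1(s): 15
sum over floor = 35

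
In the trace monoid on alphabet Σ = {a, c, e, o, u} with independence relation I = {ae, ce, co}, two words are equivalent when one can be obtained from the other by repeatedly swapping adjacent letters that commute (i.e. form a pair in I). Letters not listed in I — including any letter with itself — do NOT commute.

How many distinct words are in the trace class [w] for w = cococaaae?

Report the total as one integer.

50

drop 0:c onto floor
drop 1:o onto floor
drop 2:c onto {0:c}
drop 3:o onto {1:o}
drop 4:c onto {2:c}
drop 5:a onto {3:o, 4:c}
drop 6:a onto {5:a}
drop 7:a onto {6:a}
drop 8:e onto {3:o}
ground layer = {0:c, 1:o}
drop-orders for the pieces not yet dropped (sum over which currently-grounded one goes next):
  1 to go: {7} 1  {8} 1
  2 to go: {6,7} 1  {7,8} 2
  3 to go: {5,6,7} 1  {6,7,8} 3
  4 to go: {4,5,6,7} 1  {5,6,7,8} 4
  5 to go: {2,4,5,6,7} 1  {3,5,6,7,8} 4  {4,5,6,7,8} 5
  6 to go: {0,2,4,5,6,7} 1  {1,3,5,6,7,8} 4  {2,4,5,6,7,8} 6  {3,4,5,6,7,8} 9
  7 to go: {0,2,4,5,6,7,8} 7  {1,3,4,5,6,7,8} 13  {2,3,4,5,6,7,8} 15
  if 0:c drops first: 28 orders
  if 1:o drops first: 22 orders
heap linearizations: 50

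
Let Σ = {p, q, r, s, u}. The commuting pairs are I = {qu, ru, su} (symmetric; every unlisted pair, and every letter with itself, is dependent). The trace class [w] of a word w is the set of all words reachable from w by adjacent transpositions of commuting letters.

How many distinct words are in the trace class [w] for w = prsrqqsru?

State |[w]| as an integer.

0(p) covers ∅
1(r) covers 0:p
2(s) covers 1:r
3(r) covers 2:s
4(q) covers 3:r
5(q) covers 4:q
6(s) covers 5:q
7(r) covers 6:s
8(u) covers 0:p
floor of heap: 0:p
completions by unplaced set U, small U first (add the entries for U minus each lowest piece of U):
  |U|=1: {7}:1  {8}:1
  |U|=2: {6,7}:1  {7,8}:2
  |U|=3: {5,6,7}:1  {6,7,8}:3
  |U|=4: {4,5,6,7}:1  {5,6,7,8}:4
  |U|=5: {3,4,5,6,7}:1  {4,5,6,7,8}:5
  |U|=6: {2,3,4,5,6,7}:1  {3,4,5,6,7,8}:6
  |U|=7: {1,2,3,4,5,6,7}:1  {2,3,4,5,6,7,8}:7
  start at 0(p): 8

8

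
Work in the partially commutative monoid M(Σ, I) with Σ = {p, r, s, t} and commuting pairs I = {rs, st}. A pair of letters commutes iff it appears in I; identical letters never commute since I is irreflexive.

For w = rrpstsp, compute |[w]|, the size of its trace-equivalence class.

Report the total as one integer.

3

drop 0:r onto floor
drop 1:r onto {0:r}
drop 2:p onto {1:r}
drop 3:s onto {2:p}
drop 4:t onto {2:p}
drop 5:s onto {3:s}
drop 6:p onto {4:t, 5:s}
ground layer = {0:r}
drop-orders for the pieces not yet dropped (sum over which currently-grounded one goes next):
  1 to go: {6} 1
  2 to go: {4,6} 1  {5,6} 1
  3 to go: {3,5,6} 1  {4,5,6} 2
  4 to go: {3,4,5,6} 3
  5 to go: {2,3,4,5,6} 3
  if 0:r drops first: 3 orders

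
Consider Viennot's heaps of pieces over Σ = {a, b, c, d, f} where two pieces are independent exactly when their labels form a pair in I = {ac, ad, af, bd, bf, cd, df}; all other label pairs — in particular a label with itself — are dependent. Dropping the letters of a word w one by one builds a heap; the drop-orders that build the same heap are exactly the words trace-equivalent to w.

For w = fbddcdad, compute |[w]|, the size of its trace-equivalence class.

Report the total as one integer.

piece 0:f — minimal
piece 1:b — minimal
piece 2:d — minimal
piece 3:d rests on {2:d}
piece 4:c rests on {0:f, 1:b}
piece 5:d rests on {3:d}
piece 6:a rests on {1:b}
piece 7:d rests on {5:d}
minimal pieces: {0:f, 1:b, 2:d}
ways to finish when only these pieces remain (= sum over removing one remaining piece with nothing left below it):
  1 left: {4}→1  {6}→1  {7}→1
  2 left: {0,4}→1  {4,6}→2  {4,7}→2  {5,7}→1  {6,7}→2
  3 left: {0,4,6}→3  {0,4,7}→3  {1,4,6}→2  {3,5,7}→1  {4,5,7}→3  {4,6,7}→6  {5,6,7}→3
  4 left: {0,1,4,6}→5  {0,4,5,7}→6  {0,4,6,7}→12  {1,4,6,7}→8  {2,3,5,7}→1  {3,4,5,7}→4  {3,5,6,7}→4  {4,5,6,7}→12
  5 left: {0,1,4,6,7}→25  {0,3,4,5,7}→10  {0,4,5,6,7}→30  {1,4,5,6,7}→20  {2,3,4,5,7}→5  {2,3,5,6,7}→5  {3,4,5,6,7}→20
  6 left: {0,1,4,5,6,7}→75  {0,2,3,4,5,7}→15  {0,3,4,5,6,7}→60  {1,3,4,5,6,7}→40  {2,3,4,5,6,7}→30
  placing 0:f first → 70 extensions
  placing 1:b first → 105 extensions
  placing 2:d first → 175 extensions
total linear extensions = 350

350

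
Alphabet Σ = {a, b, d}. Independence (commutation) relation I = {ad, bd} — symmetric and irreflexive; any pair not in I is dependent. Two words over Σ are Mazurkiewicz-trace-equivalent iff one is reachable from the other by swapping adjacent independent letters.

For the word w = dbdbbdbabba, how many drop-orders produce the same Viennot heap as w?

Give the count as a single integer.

drop 0:d onto floor
drop 1:b onto floor
drop 2:d onto {0:d}
drop 3:b onto {1:b}
drop 4:b onto {3:b}
drop 5:d onto {2:d}
drop 6:b onto {4:b}
drop 7:a onto {6:b}
drop 8:b onto {7:a}
drop 9:b onto {8:b}
drop 10:a onto {9:b}
ground layer = {0:d, 1:b}
drop-orders for the pieces not yet dropped (sum over which currently-grounded one goes next):
  1 to go: {5} 1  {10} 1
  2 to go: {2,5} 1  {5,10} 2  {9,10} 1
  3 to go: {0,2,5} 1  {2,5,10} 3  {5,9,10} 3  {8,9,10} 1
  4 to go: {0,2,5,10} 4  {2,5,9,10} 6  {5,8,9,10} 4  {7,8,9,10} 1
  5 to go: {0,2,5,9,10} 10  {2,5,8,9,10} 10  {5,7,8,9,10} 5  {6,7,8,9,10} 1
  6 to go: {0,2,5,8,9,10} 20  {2,5,7,8,9,10} 15  {4,6,7,8,9,10} 1  {5,6,7,8,9,10} 6
  7 to go: {0,2,5,7,8,9,10} 35  {2,5,6,7,8,9,10} 21  {3,4,6,7,8,9,10} 1  {4,5,6,7,8,9,10} 7
  8 to go: {0,2,5,6,7,8,9,10} 56  {1,3,4,6,7,8,9,10} 1  {2,4,5,6,7,8,9,10} 28  {3,4,5,6,7,8,9,10} 8
  9 to go: {0,2,4,5,6,7,8,9,10} 84  {1,3,4,5,6,7,8,9,10} 9  {2,3,4,5,6,7,8,9,10} 36
  if 0:d drops first: 45 orders
  if 1:b drops first: 120 orders
heap linearizations: 165

165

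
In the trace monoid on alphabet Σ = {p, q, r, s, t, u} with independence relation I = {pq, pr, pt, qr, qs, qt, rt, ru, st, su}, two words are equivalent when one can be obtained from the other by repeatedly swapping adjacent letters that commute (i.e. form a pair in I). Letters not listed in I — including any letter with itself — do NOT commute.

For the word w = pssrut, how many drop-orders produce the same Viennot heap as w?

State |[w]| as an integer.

#0=p has no predecessor
#1=s depends on [0:p]
#2=s depends on [1:s]
#3=r depends on [2:s]
#4=u depends on [0:p]
#5=t depends on [4:u]
sources: [0:p]
N(rest) = Σ N(rest − s) over sources s of rest; N(one piece) = 1:
  size 1 → [3]=1  [5]=1
  size 2 → [2,3]=1  [3,5]=2  [4,5]=1
  size 3 → [1,2,3]=1  [2,3,5]=3  [3,4,5]=3
  size 4 → [1,2,3,5]=4  [2,3,4,5]=6
  first=0(p) contributes 10

10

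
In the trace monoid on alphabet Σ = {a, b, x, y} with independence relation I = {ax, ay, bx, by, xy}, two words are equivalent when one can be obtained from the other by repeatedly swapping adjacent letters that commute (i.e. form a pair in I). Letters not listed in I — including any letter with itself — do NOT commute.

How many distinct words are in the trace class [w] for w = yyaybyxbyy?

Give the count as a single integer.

840

drop 0:y onto floor
drop 1:y onto {0:y}
drop 2:a onto floor
drop 3:y onto {1:y}
drop 4:b onto {2:a}
drop 5:y onto {3:y}
drop 6:x onto floor
drop 7:b onto {4:b}
drop 8:y onto {5:y}
drop 9:y onto {8:y}
ground layer = {0:y, 2:a, 6:x}
drop-orders for the pieces not yet dropped (sum over which currently-grounded one goes next):
  1 to go: {6} 1  {7} 1  {9} 1
  2 to go: {4,7} 1  {6,7} 2  {6,9} 2  {7,9} 2  {8,9} 1
  3 to go: {2,4,7} 1  {4,6,7} 3  {4,7,9} 3  {5,8,9} 1  {6,7,9} 6  {6,8,9} 3  {7,8,9} 3
  4 to go: {2,4,6,7} 4  {2,4,7,9} 4  {3,5,8,9} 1  {4,6,7,9} 12  {4,7,8,9} 6  {5,6,8,9} 4  {5,7,8,9} 4  {6,7,8,9} 12
  5 to go: {1,3,5,8,9} 1  {2,4,6,7,9} 20  {2,4,7,8,9} 10  {3,5,6,8,9} 5  {3,5,7,8,9} 5  {4,5,7,8,9} 10  {4,6,7,8,9} 30  {5,6,7,8,9} 20
  6 to go: {0,1,3,5,8,9} 1  {1,3,5,6,8,9} 6  {1,3,5,7,8,9} 6  {2,4,5,7,8,9} 20  {2,4,6,7,8,9} 60  {3,4,5,7,8,9} 15  {3,5,6,7,8,9} 30  {4,5,6,7,8,9} 60
  7 to go: {0,1,3,5,6,8,9} 7  {0,1,3,5,7,8,9} 7  {1,3,4,5,7,8,9} 21  {1,3,5,6,7,8,9} 42  {2,3,4,5,7,8,9} 35  {2,4,5,6,7,8,9} 140  {3,4,5,6,7,8,9} 105
  8 to go: {0,1,3,4,5,7,8,9} 28  {0,1,3,5,6,7,8,9} 56  {1,2,3,4,5,7,8,9} 56  {1,3,4,5,6,7,8,9} 168  {2,3,4,5,6,7,8,9} 280
  if 0:y drops first: 504 orders
  if 2:a drops first: 252 orders
  if 6:x drops first: 84 orders
heap linearizations: 840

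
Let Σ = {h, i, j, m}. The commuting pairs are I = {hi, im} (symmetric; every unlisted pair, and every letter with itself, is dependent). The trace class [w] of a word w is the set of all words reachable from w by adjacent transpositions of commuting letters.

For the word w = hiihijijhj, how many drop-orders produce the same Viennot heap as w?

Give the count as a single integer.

10

0(h) covers ∅
1(i) covers ∅
2(i) covers 1:i
3(h) covers 0:h
4(i) covers 2:i
5(j) covers 3:h, 4:i
6(i) covers 5:j
7(j) covers 6:i
8(h) covers 7:j
9(j) covers 8:h
floor of heap: 0:h, 1:i
completions by unplaced set U, small U first (add the entries for U minus each lowest piece of U):
  |U|=1: {9}:1
  |U|=2: {8,9}:1
  |U|=3: {7,8,9}:1
  |U|=4: {6,7,8,9}:1
  |U|=5: {5,6,7,8,9}:1
  |U|=6: {3,5,6,7,8,9}:1  {4,5,6,7,8,9}:1
  |U|=7: {0,3,5,6,7,8,9}:1  {2,4,5,6,7,8,9}:1  {3,4,5,6,7,8,9}:2
  |U|=8: {0,3,4,5,6,7,8,9}:3  {1,2,4,5,6,7,8,9}:1  {2,3,4,5,6,7,8,9}:3
  start at 0(h): 4
  start at 1(i): 6
sum over floor = 10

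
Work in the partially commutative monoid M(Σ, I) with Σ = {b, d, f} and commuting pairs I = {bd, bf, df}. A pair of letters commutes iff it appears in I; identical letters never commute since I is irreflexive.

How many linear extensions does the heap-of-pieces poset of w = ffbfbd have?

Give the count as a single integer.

60

drop 0:f onto floor
drop 1:f onto {0:f}
drop 2:b onto floor
drop 3:f onto {1:f}
drop 4:b onto {2:b}
drop 5:d onto floor
ground layer = {0:f, 2:b, 5:d}
drop-orders for the pieces not yet dropped (sum over which currently-grounded one goes next):
  1 to go: {3} 1  {4} 1  {5} 1
  2 to go: {1,3} 1  {2,4} 1  {3,4} 2  {3,5} 2  {4,5} 2
  3 to go: {0,1,3} 1  {1,3,4} 3  {1,3,5} 3  {2,3,4} 3  {2,4,5} 3  {3,4,5} 6
  4 to go: {0,1,3,4} 4  {0,1,3,5} 4  {1,2,3,4} 6  {1,3,4,5} 12  {2,3,4,5} 12
  if 0:f drops first: 30 orders
  if 2:b drops first: 20 orders
  if 5:d drops first: 10 orders
heap linearizations: 60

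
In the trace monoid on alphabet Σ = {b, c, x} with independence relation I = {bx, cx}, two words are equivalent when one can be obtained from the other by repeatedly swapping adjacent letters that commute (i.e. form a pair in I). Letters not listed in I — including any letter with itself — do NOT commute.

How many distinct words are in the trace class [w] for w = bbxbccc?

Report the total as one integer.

drop 0:b onto floor
drop 1:b onto {0:b}
drop 2:x onto floor
drop 3:b onto {1:b}
drop 4:c onto {3:b}
drop 5:c onto {4:c}
drop 6:c onto {5:c}
ground layer = {0:b, 2:x}
drop-orders for the pieces not yet dropped (sum over which currently-grounded one goes next):
  1 to go: {2} 1  {6} 1
  2 to go: {2,6} 2  {5,6} 1
  3 to go: {2,5,6} 3  {4,5,6} 1
  4 to go: {2,4,5,6} 4  {3,4,5,6} 1
  5 to go: {1,3,4,5,6} 1  {2,3,4,5,6} 5
  if 0:b drops first: 6 orders
  if 2:x drops first: 1 orders
heap linearizations: 7

7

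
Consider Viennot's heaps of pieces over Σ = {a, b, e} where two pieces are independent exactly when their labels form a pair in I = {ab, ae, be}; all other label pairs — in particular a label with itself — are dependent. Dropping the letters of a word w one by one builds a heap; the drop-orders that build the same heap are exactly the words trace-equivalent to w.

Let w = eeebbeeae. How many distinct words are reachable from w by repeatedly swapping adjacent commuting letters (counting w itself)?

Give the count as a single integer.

252

drop 0:e onto floor
drop 1:e onto {0:e}
drop 2:e onto {1:e}
drop 3:b onto floor
drop 4:b onto {3:b}
drop 5:e onto {2:e}
drop 6:e onto {5:e}
drop 7:a onto floor
drop 8:e onto {6:e}
ground layer = {0:e, 3:b, 7:a}
drop-orders for the pieces not yet dropped (sum over which currently-grounded one goes next):
  1 to go: {4} 1  {7} 1  {8} 1
  2 to go: {3,4} 1  {4,7} 2  {4,8} 2  {6,8} 1  {7,8} 2
  3 to go: {3,4,7} 3  {3,4,8} 3  {4,6,8} 3  {4,7,8} 6  {5,6,8} 1  {6,7,8} 3
  4 to go: {2,5,6,8} 1  {3,4,6,8} 6  {3,4,7,8} 12  {4,5,6,8} 4  {4,6,7,8} 12  {5,6,7,8} 4
  5 to go: {1,2,5,6,8} 1  {2,4,5,6,8} 5  {2,5,6,7,8} 5  {3,4,5,6,8} 10  {3,4,6,7,8} 30  {4,5,6,7,8} 20
  6 to go: {0,1,2,5,6,8} 1  {1,2,4,5,6,8} 6  {1,2,5,6,7,8} 6  {2,3,4,5,6,8} 15  {2,4,5,6,7,8} 30  {3,4,5,6,7,8} 60
  7 to go: {0,1,2,4,5,6,8} 7  {0,1,2,5,6,7,8} 7  {1,2,3,4,5,6,8} 21  {1,2,4,5,6,7,8} 42  {2,3,4,5,6,7,8} 105
  if 0:e drops first: 168 orders
  if 3:b drops first: 56 orders
  if 7:a drops first: 28 orders
heap linearizations: 252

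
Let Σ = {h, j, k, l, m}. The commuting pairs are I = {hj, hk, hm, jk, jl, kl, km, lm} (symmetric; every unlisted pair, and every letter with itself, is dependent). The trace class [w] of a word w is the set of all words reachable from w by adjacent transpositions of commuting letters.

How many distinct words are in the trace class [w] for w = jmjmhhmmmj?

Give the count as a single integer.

0(j) covers ∅
1(m) covers 0:j
2(j) covers 1:m
3(m) covers 2:j
4(h) covers ∅
5(h) covers 4:h
6(m) covers 3:m
7(m) covers 6:m
8(m) covers 7:m
9(j) covers 8:m
floor of heap: 0:j, 4:h
completions by unplaced set U, small U first (add the entries for U minus each lowest piece of U):
  |U|=1: {5}:1  {9}:1
  |U|=2: {4,5}:1  {5,9}:2  {8,9}:1
  |U|=3: {4,5,9}:3  {5,8,9}:3  {7,8,9}:1
  |U|=4: {4,5,8,9}:6  {5,7,8,9}:4  {6,7,8,9}:1
  |U|=5: {3,6,7,8,9}:1  {4,5,7,8,9}:10  {5,6,7,8,9}:5
  |U|=6: {2,3,6,7,8,9}:1  {3,5,6,7,8,9}:6  {4,5,6,7,8,9}:15
  |U|=7: {1,2,3,6,7,8,9}:1  {2,3,5,6,7,8,9}:7  {3,4,5,6,7,8,9}:21
  |U|=8: {0,1,2,3,6,7,8,9}:1  {1,2,3,5,6,7,8,9}:8  {2,3,4,5,6,7,8,9}:28
  start at 0(j): 36
  start at 4(h): 9
sum over floor = 45

45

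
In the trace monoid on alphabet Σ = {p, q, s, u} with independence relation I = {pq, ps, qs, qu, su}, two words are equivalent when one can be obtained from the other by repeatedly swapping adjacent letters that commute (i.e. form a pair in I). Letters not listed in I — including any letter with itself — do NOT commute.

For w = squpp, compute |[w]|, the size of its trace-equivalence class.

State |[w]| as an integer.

20

piece 0:s — minimal
piece 1:q — minimal
piece 2:u — minimal
piece 3:p rests on {2:u}
piece 4:p rests on {3:p}
minimal pieces: {0:s, 1:q, 2:u}
ways to finish when only these pieces remain (= sum over removing one remaining piece with nothing left below it):
  1 left: {0}→1  {1}→1  {4}→1
  2 left: {0,1}→2  {0,4}→2  {1,4}→2  {3,4}→1
  3 left: {0,1,4}→6  {0,3,4}→3  {1,3,4}→3  {2,3,4}→1
  placing 0:s first → 4 extensions
  placing 1:q first → 4 extensions
  placing 2:u first → 12 extensions
total linear extensions = 20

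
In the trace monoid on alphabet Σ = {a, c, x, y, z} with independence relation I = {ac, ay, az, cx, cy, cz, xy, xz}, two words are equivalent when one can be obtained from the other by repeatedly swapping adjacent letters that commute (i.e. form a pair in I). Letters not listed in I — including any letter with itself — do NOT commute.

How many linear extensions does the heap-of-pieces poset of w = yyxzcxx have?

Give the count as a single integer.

drop 0:y onto floor
drop 1:y onto {0:y}
drop 2:x onto floor
drop 3:z onto {1:y}
drop 4:c onto floor
drop 5:x onto {2:x}
drop 6:x onto {5:x}
ground layer = {0:y, 2:x, 4:c}
drop-orders for the pieces not yet dropped (sum over which currently-grounded one goes next):
  1 to go: {3} 1  {4} 1  {6} 1
  2 to go: {1,3} 1  {3,4} 2  {3,6} 2  {4,6} 2  {5,6} 1
  3 to go: {0,1,3} 1  {1,3,4} 3  {1,3,6} 3  {2,5,6} 1  {3,4,6} 6  {3,5,6} 3  {4,5,6} 3
  4 to go: {0,1,3,4} 4  {0,1,3,6} 4  {1,3,4,6} 12  {1,3,5,6} 6  {2,3,5,6} 4  {2,4,5,6} 4  {3,4,5,6} 12
  5 to go: {0,1,3,4,6} 20  {0,1,3,5,6} 10  {1,2,3,5,6} 10  {1,3,4,5,6} 30  {2,3,4,5,6} 20
  if 0:y drops first: 60 orders
  if 2:x drops first: 60 orders
  if 4:c drops first: 20 orders
heap linearizations: 140

140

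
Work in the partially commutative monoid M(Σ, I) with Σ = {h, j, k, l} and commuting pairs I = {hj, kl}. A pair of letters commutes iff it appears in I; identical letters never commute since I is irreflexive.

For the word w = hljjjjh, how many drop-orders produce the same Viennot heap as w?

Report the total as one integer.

5

piece 0:h — minimal
piece 1:l rests on {0:h}
piece 2:j rests on {1:l}
piece 3:j rests on {2:j}
piece 4:j rests on {3:j}
piece 5:j rests on {4:j}
piece 6:h rests on {1:l}
minimal pieces: {0:h}
ways to finish when only these pieces remain (= sum over removing one remaining piece with nothing left below it):
  1 left: {5}→1  {6}→1
  2 left: {4,5}→1  {5,6}→2
  3 left: {3,4,5}→1  {4,5,6}→3
  4 left: {2,3,4,5}→1  {3,4,5,6}→4
  5 left: {2,3,4,5,6}→5
  placing 0:h first → 5 extensions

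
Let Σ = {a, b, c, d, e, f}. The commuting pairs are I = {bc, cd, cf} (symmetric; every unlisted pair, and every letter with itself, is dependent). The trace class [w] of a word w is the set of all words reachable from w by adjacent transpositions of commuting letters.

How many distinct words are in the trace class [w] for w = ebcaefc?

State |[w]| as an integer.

0(e) covers ∅
1(b) covers 0:e
2(c) covers 0:e
3(a) covers 1:b, 2:c
4(e) covers 3:a
5(f) covers 4:e
6(c) covers 4:e
floor of heap: 0:e
completions by unplaced set U, small U first (add the entries for U minus each lowest piece of U):
  |U|=1: {5}:1  {6}:1
  |U|=2: {5,6}:2
  |U|=3: {4,5,6}:2
  |U|=4: {3,4,5,6}:2
  |U|=5: {1,3,4,5,6}:2  {2,3,4,5,6}:2
  start at 0(e): 4

4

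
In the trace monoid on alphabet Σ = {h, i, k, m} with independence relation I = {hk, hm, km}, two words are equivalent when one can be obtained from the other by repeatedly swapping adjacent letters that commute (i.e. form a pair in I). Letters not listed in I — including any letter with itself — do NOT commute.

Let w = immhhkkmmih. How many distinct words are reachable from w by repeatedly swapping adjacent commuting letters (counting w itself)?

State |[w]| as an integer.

420

drop 0:i onto floor
drop 1:m onto {0:i}
drop 2:m onto {1:m}
drop 3:h onto {0:i}
drop 4:h onto {3:h}
drop 5:k onto {0:i}
drop 6:k onto {5:k}
drop 7:m onto {2:m}
drop 8:m onto {7:m}
drop 9:i onto {4:h, 6:k, 8:m}
drop 10:h onto {9:i}
ground layer = {0:i}
drop-orders for the pieces not yet dropped (sum over which currently-grounded one goes next):
  1 to go: {10} 1
  2 to go: {9,10} 1
  3 to go: {4,9,10} 1  {6,9,10} 1  {8,9,10} 1
  4 to go: {3,4,9,10} 1  {4,6,9,10} 2  {4,8,9,10} 2  {5,6,9,10} 1  {6,8,9,10} 2  {7,8,9,10} 1
  5 to go: {2,7,8,9,10} 1  {3,4,6,9,10} 3  {3,4,8,9,10} 3  {4,5,6,9,10} 3  {4,6,8,9,10} 6  {4,7,8,9,10} 3  {5,6,8,9,10} 3  {6,7,8,9,10} 3
  6 to go: {1,2,7,8,9,10} 1  {2,4,7,8,9,10} 4  {2,6,7,8,9,10} 4  {3,4,5,6,9,10} 6  {3,4,6,8,9,10} 12  {3,4,7,8,9,10} 6  {4,5,6,8,9,10} 12  {4,6,7,8,9,10} 12  {5,6,7,8,9,10} 6
  7 to go: {1,2,4,7,8,9,10} 5  {1,2,6,7,8,9,10} 5  {2,3,4,7,8,9,10} 10  {2,4,6,7,8,9,10} 20  {2,5,6,7,8,9,10} 10  {3,4,5,6,8,9,10} 30  {3,4,6,7,8,9,10} 30  {4,5,6,7,8,9,10} 30
  8 to go: {1,2,3,4,7,8,9,10} 15  {1,2,4,6,7,8,9,10} 30  {1,2,5,6,7,8,9,10} 15  {2,3,4,6,7,8,9,10} 60  {2,4,5,6,7,8,9,10} 60  {3,4,5,6,7,8,9,10} 90
  9 to go: {1,2,3,4,6,7,8,9,10} 105  {1,2,4,5,6,7,8,9,10} 105  {2,3,4,5,6,7,8,9,10} 210
  if 0:i drops first: 420 orders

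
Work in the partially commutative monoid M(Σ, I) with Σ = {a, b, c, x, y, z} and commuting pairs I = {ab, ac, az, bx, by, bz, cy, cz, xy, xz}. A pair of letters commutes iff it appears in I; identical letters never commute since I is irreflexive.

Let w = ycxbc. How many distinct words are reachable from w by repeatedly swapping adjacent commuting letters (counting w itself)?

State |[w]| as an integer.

10

#0=y has no predecessor
#1=c has no predecessor
#2=x depends on [1:c]
#3=b depends on [1:c]
#4=c depends on [2:x, 3:b]
sources: [0:y, 1:c]
N(rest) = Σ N(rest − s) over sources s of rest; N(one piece) = 1:
  size 1 → [0]=1  [4]=1
  size 2 → [0,4]=2  [2,4]=1  [3,4]=1
  size 3 → [0,2,4]=3  [0,3,4]=3  [2,3,4]=2
  first=0(y) contributes 2
  first=1(c) contributes 8
|[w]| = 10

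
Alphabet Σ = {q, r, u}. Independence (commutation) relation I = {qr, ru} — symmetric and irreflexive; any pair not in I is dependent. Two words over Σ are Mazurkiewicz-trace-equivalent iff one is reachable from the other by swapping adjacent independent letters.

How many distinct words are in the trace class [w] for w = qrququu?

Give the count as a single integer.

7

0(q) covers ∅
1(r) covers ∅
2(q) covers 0:q
3(u) covers 2:q
4(q) covers 3:u
5(u) covers 4:q
6(u) covers 5:u
floor of heap: 0:q, 1:r
completions by unplaced set U, small U first (add the entries for U minus each lowest piece of U):
  |U|=1: {1}:1  {6}:1
  |U|=2: {1,6}:2  {5,6}:1
  |U|=3: {1,5,6}:3  {4,5,6}:1
  |U|=4: {1,4,5,6}:4  {3,4,5,6}:1
  |U|=5: {1,3,4,5,6}:5  {2,3,4,5,6}:1
  start at 0(q): 6
  start at 1(r): 1
sum over floor = 7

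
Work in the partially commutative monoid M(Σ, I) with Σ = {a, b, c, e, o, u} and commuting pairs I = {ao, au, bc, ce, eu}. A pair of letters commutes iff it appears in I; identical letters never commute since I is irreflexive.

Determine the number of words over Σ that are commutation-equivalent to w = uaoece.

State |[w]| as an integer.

9

0(u) covers ∅
1(a) covers ∅
2(o) covers 0:u
3(e) covers 1:a, 2:o
4(c) covers 1:a, 2:o
5(e) covers 3:e
floor of heap: 0:u, 1:a
completions by unplaced set U, small U first (add the entries for U minus each lowest piece of U):
  |U|=1: {4}:1  {5}:1
  |U|=2: {3,5}:1  {4,5}:2
  |U|=3: {3,4,5}:3
  |U|=4: {1,3,4,5}:3  {2,3,4,5}:3
  start at 0(u): 6
  start at 1(a): 3
sum over floor = 9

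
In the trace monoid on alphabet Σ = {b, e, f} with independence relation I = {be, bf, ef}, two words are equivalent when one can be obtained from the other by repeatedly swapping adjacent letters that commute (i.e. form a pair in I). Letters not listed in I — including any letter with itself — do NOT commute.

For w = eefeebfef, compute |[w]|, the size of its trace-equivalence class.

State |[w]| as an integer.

504

piece 0:e — minimal
piece 1:e rests on {0:e}
piece 2:f — minimal
piece 3:e rests on {1:e}
piece 4:e rests on {3:e}
piece 5:b — minimal
piece 6:f rests on {2:f}
piece 7:e rests on {4:e}
piece 8:f rests on {6:f}
minimal pieces: {0:e, 2:f, 5:b}
ways to finish when only these pieces remain (= sum over removing one remaining piece with nothing left below it):
  1 left: {5}→1  {7}→1  {8}→1
  2 left: {4,7}→1  {5,7}→2  {5,8}→2  {6,8}→1  {7,8}→2
  3 left: {2,6,8}→1  {3,4,7}→1  {4,5,7}→3  {4,7,8}→3  {5,6,8}→3  {5,7,8}→6  {6,7,8}→3
  4 left: {1,3,4,7}→1  {2,5,6,8}→4  {2,6,7,8}→4  {3,4,5,7}→4  {3,4,7,8}→4  {4,5,7,8}→12  {4,6,7,8}→6  {5,6,7,8}→12
  5 left: {0,1,3,4,7}→1  {1,3,4,5,7}→5  {1,3,4,7,8}→5  {2,4,6,7,8}→10  {2,5,6,7,8}→20  {3,4,5,7,8}→20  {3,4,6,7,8}→10  {4,5,6,7,8}→30
  6 left: {0,1,3,4,5,7}→6  {0,1,3,4,7,8}→6  {1,3,4,5,7,8}→30  {1,3,4,6,7,8}→15  {2,3,4,6,7,8}→20  {2,4,5,6,7,8}→60  {3,4,5,6,7,8}→60
  7 left: {0,1,3,4,5,7,8}→42  {0,1,3,4,6,7,8}→21  {1,2,3,4,6,7,8}→35  {1,3,4,5,6,7,8}→105  {2,3,4,5,6,7,8}→140
  placing 0:e first → 280 extensions
  placing 2:f first → 168 extensions
  placing 5:b first → 56 extensions
total linear extensions = 504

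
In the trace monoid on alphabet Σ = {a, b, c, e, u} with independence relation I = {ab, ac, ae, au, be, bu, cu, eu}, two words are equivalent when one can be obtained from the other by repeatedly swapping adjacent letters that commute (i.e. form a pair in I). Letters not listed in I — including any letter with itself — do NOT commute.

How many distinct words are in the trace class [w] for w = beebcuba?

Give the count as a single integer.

336

#0=b has no predecessor
#1=e has no predecessor
#2=e depends on [1:e]
#3=b depends on [0:b]
#4=c depends on [2:e, 3:b]
#5=u has no predecessor
#6=b depends on [4:c]
#7=a has no predecessor
sources: [0:b, 1:e, 5:u, 7:a]
N(rest) = Σ N(rest − s) over sources s of rest; N(one piece) = 1:
  size 1 → [5]=1  [6]=1  [7]=1
  size 2 → [4,6]=1  [5,6]=2  [5,7]=2  [6,7]=2
  size 3 → [2,4,6]=1  [3,4,6]=1  [4,5,6]=3  [4,6,7]=3  [5,6,7]=6
  size 4 → [0,3,4,6]=1  [1,2,4,6]=1  [2,3,4,6]=2  [2,4,5,6]=4  [2,4,6,7]=4  [3,4,5,6]=4  [3,4,6,7]=4  [4,5,6,7]=12
  size 5 → [0,2,3,4,6]=3  [0,3,4,5,6]=5  [0,3,4,6,7]=5  [1,2,3,4,6]=3  [1,2,4,5,6]=5  [1,2,4,6,7]=5  [2,3,4,5,6]=10  [2,3,4,6,7]=10  [2,4,5,6,7]=20  [3,4,5,6,7]=20
  size 6 → [0,1,2,3,4,6]=6  [0,2,3,4,5,6]=18  [0,2,3,4,6,7]=18  [0,3,4,5,6,7]=30  [1,2,3,4,5,6]=18  [1,2,3,4,6,7]=18  [1,2,4,5,6,7]=30  [2,3,4,5,6,7]=60
  first=0(b) contributes 126
  first=1(e) contributes 126
  first=5(u) contributes 42
  first=7(a) contributes 42
|[w]| = 336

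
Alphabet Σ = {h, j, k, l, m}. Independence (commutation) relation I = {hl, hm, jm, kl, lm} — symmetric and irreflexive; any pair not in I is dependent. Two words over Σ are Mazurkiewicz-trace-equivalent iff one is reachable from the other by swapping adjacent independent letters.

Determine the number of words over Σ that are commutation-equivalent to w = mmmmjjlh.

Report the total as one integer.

140

#0=m has no predecessor
#1=m depends on [0:m]
#2=m depends on [1:m]
#3=m depends on [2:m]
#4=j has no predecessor
#5=j depends on [4:j]
#6=l depends on [5:j]
#7=h depends on [5:j]
sources: [0:m, 4:j]
N(rest) = Σ N(rest − s) over sources s of rest; N(one piece) = 1:
  size 1 → [3]=1  [6]=1  [7]=1
  size 2 → [2,3]=1  [3,6]=2  [3,7]=2  [6,7]=2
  size 3 → [1,2,3]=1  [2,3,6]=3  [2,3,7]=3  [3,6,7]=6  [5,6,7]=2
  size 4 → [0,1,2,3]=1  [1,2,3,6]=4  [1,2,3,7]=4  [2,3,6,7]=12  [3,5,6,7]=8  [4,5,6,7]=2
  size 5 → [0,1,2,3,6]=5  [0,1,2,3,7]=5  [1,2,3,6,7]=20  [2,3,5,6,7]=20  [3,4,5,6,7]=10
  size 6 → [0,1,2,3,6,7]=30  [1,2,3,5,6,7]=40  [2,3,4,5,6,7]=30
  first=0(m) contributes 70
  first=4(j) contributes 70
|[w]| = 140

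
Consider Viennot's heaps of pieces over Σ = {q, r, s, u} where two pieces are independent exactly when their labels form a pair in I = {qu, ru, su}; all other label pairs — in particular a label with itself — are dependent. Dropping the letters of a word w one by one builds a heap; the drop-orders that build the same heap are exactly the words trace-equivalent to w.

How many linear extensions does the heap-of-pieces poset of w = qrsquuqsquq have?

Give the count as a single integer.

165

#0=q has no predecessor
#1=r depends on [0:q]
#2=s depends on [1:r]
#3=q depends on [2:s]
#4=u has no predecessor
#5=u depends on [4:u]
#6=q depends on [3:q]
#7=s depends on [6:q]
#8=q depends on [7:s]
#9=u depends on [5:u]
#10=q depends on [8:q]
sources: [0:q, 4:u]
N(rest) = Σ N(rest − s) over sources s of rest; N(one piece) = 1:
  size 1 → [9]=1  [10]=1
  size 2 → [5,9]=1  [8,10]=1  [9,10]=2
  size 3 → [4,5,9]=1  [5,9,10]=3  [7,8,10]=1  [8,9,10]=3
  size 4 → [4,5,9,10]=4  [5,8,9,10]=6  [6,7,8,10]=1  [7,8,9,10]=4
  size 5 → [3,6,7,8,10]=1  [4,5,8,9,10]=10  [5,7,8,9,10]=10  [6,7,8,9,10]=5
  size 6 → [2,3,6,7,8,10]=1  [3,6,7,8,9,10]=6  [4,5,7,8,9,10]=20  [5,6,7,8,9,10]=15
  size 7 → [1,2,3,6,7,8,10]=1  [2,3,6,7,8,9,10]=7  [3,5,6,7,8,9,10]=21  [4,5,6,7,8,9,10]=35
  size 8 → [0,1,2,3,6,7,8,10]=1  [1,2,3,6,7,8,9,10]=8  [2,3,5,6,7,8,9,10]=28  [3,4,5,6,7,8,9,10]=56
  size 9 → [0,1,2,3,6,7,8,9,10]=9  [1,2,3,5,6,7,8,9,10]=36  [2,3,4,5,6,7,8,9,10]=84
  first=0(q) contributes 120
  first=4(u) contributes 45
|[w]| = 165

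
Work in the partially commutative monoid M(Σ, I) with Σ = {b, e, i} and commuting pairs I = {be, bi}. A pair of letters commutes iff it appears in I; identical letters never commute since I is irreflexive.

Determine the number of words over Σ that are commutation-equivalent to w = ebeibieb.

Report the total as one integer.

0(e) covers ∅
1(b) covers ∅
2(e) covers 0:e
3(i) covers 2:e
4(b) covers 1:b
5(i) covers 3:i
6(e) covers 5:i
7(b) covers 4:b
floor of heap: 0:e, 1:b
completions by unplaced set U, small U first (add the entries for U minus each lowest piece of U):
  |U|=1: {6}:1  {7}:1
  |U|=2: {4,7}:1  {5,6}:1  {6,7}:2
  |U|=3: {1,4,7}:1  {3,5,6}:1  {4,6,7}:3  {5,6,7}:3
  |U|=4: {1,4,6,7}:4  {2,3,5,6}:1  {3,5,6,7}:4  {4,5,6,7}:6
  |U|=5: {0,2,3,5,6}:1  {1,4,5,6,7}:10  {2,3,5,6,7}:5  {3,4,5,6,7}:10
  |U|=6: {0,2,3,5,6,7}:6  {1,3,4,5,6,7}:20  {2,3,4,5,6,7}:15
  start at 0(e): 35
  start at 1(b): 21
sum over floor = 56

56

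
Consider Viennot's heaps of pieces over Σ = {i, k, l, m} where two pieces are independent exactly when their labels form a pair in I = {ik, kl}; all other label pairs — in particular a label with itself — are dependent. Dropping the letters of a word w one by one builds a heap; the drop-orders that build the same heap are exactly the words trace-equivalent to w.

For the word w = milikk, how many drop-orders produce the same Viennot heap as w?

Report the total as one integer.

10

#0=m has no predecessor
#1=i depends on [0:m]
#2=l depends on [1:i]
#3=i depends on [2:l]
#4=k depends on [0:m]
#5=k depends on [4:k]
sources: [0:m]
N(rest) = Σ N(rest − s) over sources s of rest; N(one piece) = 1:
  size 1 → [3]=1  [5]=1
  size 2 → [2,3]=1  [3,5]=2  [4,5]=1
  size 3 → [1,2,3]=1  [2,3,5]=3  [3,4,5]=3
  size 4 → [1,2,3,5]=4  [2,3,4,5]=6
  first=0(m) contributes 10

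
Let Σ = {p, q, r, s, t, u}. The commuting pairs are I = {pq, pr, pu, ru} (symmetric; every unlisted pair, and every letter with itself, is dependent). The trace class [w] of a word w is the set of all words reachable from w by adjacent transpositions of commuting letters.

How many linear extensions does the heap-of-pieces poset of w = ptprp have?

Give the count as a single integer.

3

drop 0:p onto floor
drop 1:t onto {0:p}
drop 2:p onto {1:t}
drop 3:r onto {1:t}
drop 4:p onto {2:p}
ground layer = {0:p}
drop-orders for the pieces not yet dropped (sum over which currently-grounded one goes next):
  1 to go: {3} 1  {4} 1
  2 to go: {2,4} 1  {3,4} 2
  3 to go: {2,3,4} 3
  if 0:p drops first: 3 orders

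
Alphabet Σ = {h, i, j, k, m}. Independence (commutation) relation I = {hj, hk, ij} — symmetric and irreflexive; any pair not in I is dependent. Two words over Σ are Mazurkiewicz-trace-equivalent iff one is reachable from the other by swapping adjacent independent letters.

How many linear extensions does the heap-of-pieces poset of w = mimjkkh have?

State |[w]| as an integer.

4

#0=m has no predecessor
#1=i depends on [0:m]
#2=m depends on [1:i]
#3=j depends on [2:m]
#4=k depends on [3:j]
#5=k depends on [4:k]
#6=h depends on [2:m]
sources: [0:m]
N(rest) = Σ N(rest − s) over sources s of rest; N(one piece) = 1:
  size 1 → [5]=1  [6]=1
  size 2 → [4,5]=1  [5,6]=2
  size 3 → [3,4,5]=1  [4,5,6]=3
  size 4 → [3,4,5,6]=4
  size 5 → [2,3,4,5,6]=4
  first=0(m) contributes 4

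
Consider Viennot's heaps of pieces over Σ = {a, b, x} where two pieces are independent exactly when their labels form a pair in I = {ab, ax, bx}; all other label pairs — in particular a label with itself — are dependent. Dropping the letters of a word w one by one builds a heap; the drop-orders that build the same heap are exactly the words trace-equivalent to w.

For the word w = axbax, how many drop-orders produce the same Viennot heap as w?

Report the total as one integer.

30

0(a) covers ∅
1(x) covers ∅
2(b) covers ∅
3(a) covers 0:a
4(x) covers 1:x
floor of heap: 0:a, 1:x, 2:b
completions by unplaced set U, small U first (add the entries for U minus each lowest piece of U):
  |U|=1: {2}:1  {3}:1  {4}:1
  |U|=2: {0,3}:1  {1,4}:1  {2,3}:2  {2,4}:2  {3,4}:2
  |U|=3: {0,2,3}:3  {0,3,4}:3  {1,2,4}:3  {1,3,4}:3  {2,3,4}:6
  start at 0(a): 12
  start at 1(x): 12
  start at 2(b): 6
sum over floor = 30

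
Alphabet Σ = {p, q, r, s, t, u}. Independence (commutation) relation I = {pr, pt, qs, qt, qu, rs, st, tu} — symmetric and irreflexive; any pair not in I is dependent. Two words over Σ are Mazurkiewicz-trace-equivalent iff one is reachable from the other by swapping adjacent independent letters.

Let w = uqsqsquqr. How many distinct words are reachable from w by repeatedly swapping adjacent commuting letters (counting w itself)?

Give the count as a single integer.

piece 0:u — minimal
piece 1:q — minimal
piece 2:s rests on {0:u}
piece 3:q rests on {1:q}
piece 4:s rests on {2:s}
piece 5:q rests on {3:q}
piece 6:u rests on {4:s}
piece 7:q rests on {5:q}
piece 8:r rests on {6:u, 7:q}
minimal pieces: {0:u, 1:q}
ways to finish when only these pieces remain (= sum over removing one remaining piece with nothing left below it):
  1 left: {8}→1
  2 left: {6,8}→1  {7,8}→1
  3 left: {4,6,8}→1  {5,7,8}→1  {6,7,8}→2
  4 left: {2,4,6,8}→1  {3,5,7,8}→1  {4,6,7,8}→3  {5,6,7,8}→3
  5 left: {0,2,4,6,8}→1  {1,3,5,7,8}→1  {2,4,6,7,8}→4  {3,5,6,7,8}→4  {4,5,6,7,8}→6
  6 left: {0,2,4,6,7,8}→5  {1,3,5,6,7,8}→5  {2,4,5,6,7,8}→10  {3,4,5,6,7,8}→10
  7 left: {0,2,4,5,6,7,8}→15  {1,3,4,5,6,7,8}→15  {2,3,4,5,6,7,8}→20
  placing 0:u first → 35 extensions
  placing 1:q first → 35 extensions
total linear extensions = 70

70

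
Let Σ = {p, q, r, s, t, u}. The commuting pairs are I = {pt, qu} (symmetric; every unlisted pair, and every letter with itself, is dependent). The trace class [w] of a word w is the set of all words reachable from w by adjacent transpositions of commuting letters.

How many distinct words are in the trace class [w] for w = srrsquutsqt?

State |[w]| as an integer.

drop 0:s onto floor
drop 1:r onto {0:s}
drop 2:r onto {1:r}
drop 3:s onto {2:r}
drop 4:q onto {3:s}
drop 5:u onto {3:s}
drop 6:u onto {5:u}
drop 7:t onto {4:q, 6:u}
drop 8:s onto {7:t}
drop 9:q onto {8:s}
drop 10:t onto {9:q}
ground layer = {0:s}
drop-orders for the pieces not yet dropped (sum over which currently-grounded one goes next):
  1 to go: {10} 1
  2 to go: {9,10} 1
  3 to go: {8,9,10} 1
  4 to go: {7,8,9,10} 1
  5 to go: {4,7,8,9,10} 1  {6,7,8,9,10} 1
  6 to go: {4,6,7,8,9,10} 2  {5,6,7,8,9,10} 1
  7 to go: {4,5,6,7,8,9,10} 3
  8 to go: {3,4,5,6,7,8,9,10} 3
  9 to go: {2,3,4,5,6,7,8,9,10} 3
  if 0:s drops first: 3 orders

3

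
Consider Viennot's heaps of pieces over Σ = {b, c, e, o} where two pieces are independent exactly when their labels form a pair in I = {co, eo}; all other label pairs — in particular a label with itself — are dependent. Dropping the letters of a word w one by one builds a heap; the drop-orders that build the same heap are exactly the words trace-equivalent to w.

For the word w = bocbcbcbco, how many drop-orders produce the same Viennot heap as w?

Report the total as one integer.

4

0(b) covers ∅
1(o) covers 0:b
2(c) covers 0:b
3(b) covers 1:o, 2:c
4(c) covers 3:b
5(b) covers 4:c
6(c) covers 5:b
7(b) covers 6:c
8(c) covers 7:b
9(o) covers 7:b
floor of heap: 0:b
completions by unplaced set U, small U first (add the entries for U minus each lowest piece of U):
  |U|=1: {8}:1  {9}:1
  |U|=2: {8,9}:2
  |U|=3: {7,8,9}:2
  |U|=4: {6,7,8,9}:2
  |U|=5: {5,6,7,8,9}:2
  |U|=6: {4,5,6,7,8,9}:2
  |U|=7: {3,4,5,6,7,8,9}:2
  |U|=8: {1,3,4,5,6,7,8,9}:2  {2,3,4,5,6,7,8,9}:2
  start at 0(b): 4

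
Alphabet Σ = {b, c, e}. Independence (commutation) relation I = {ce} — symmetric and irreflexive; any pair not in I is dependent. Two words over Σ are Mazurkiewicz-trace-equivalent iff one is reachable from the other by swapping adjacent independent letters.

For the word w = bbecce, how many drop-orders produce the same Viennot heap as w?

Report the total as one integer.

#0=b has no predecessor
#1=b depends on [0:b]
#2=e depends on [1:b]
#3=c depends on [1:b]
#4=c depends on [3:c]
#5=e depends on [2:e]
sources: [0:b]
N(rest) = Σ N(rest − s) over sources s of rest; N(one piece) = 1:
  size 1 → [4]=1  [5]=1
  size 2 → [2,5]=1  [3,4]=1  [4,5]=2
  size 3 → [2,4,5]=3  [3,4,5]=3
  size 4 → [2,3,4,5]=6
  first=0(b) contributes 6

6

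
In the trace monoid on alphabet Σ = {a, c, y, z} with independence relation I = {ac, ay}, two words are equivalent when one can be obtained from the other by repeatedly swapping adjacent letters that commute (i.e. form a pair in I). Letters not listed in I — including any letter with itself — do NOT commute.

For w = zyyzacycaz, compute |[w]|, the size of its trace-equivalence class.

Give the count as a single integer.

10

drop 0:z onto floor
drop 1:y onto {0:z}
drop 2:y onto {1:y}
drop 3:z onto {2:y}
drop 4:a onto {3:z}
drop 5:c onto {3:z}
drop 6:y onto {5:c}
drop 7:c onto {6:y}
drop 8:a onto {4:a}
drop 9:z onto {7:c, 8:a}
ground layer = {0:z}
drop-orders for the pieces not yet dropped (sum over which currently-grounded one goes next):
  1 to go: {9} 1
  2 to go: {7,9} 1  {8,9} 1
  3 to go: {4,8,9} 1  {6,7,9} 1  {7,8,9} 2
  4 to go: {4,7,8,9} 3  {5,6,7,9} 1  {6,7,8,9} 3
  5 to go: {4,6,7,8,9} 6  {5,6,7,8,9} 4
  6 to go: {4,5,6,7,8,9} 10
  7 to go: {3,4,5,6,7,8,9} 10
  8 to go: {2,3,4,5,6,7,8,9} 10
  if 0:z drops first: 10 orders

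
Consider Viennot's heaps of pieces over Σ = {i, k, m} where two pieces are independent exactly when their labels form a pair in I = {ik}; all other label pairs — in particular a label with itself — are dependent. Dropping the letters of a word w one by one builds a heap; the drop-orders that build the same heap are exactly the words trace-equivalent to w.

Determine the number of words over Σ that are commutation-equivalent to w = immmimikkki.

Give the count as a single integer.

10

piece 0:i — minimal
piece 1:m rests on {0:i}
piece 2:m rests on {1:m}
piece 3:m rests on {2:m}
piece 4:i rests on {3:m}
piece 5:m rests on {4:i}
piece 6:i rests on {5:m}
piece 7:k rests on {5:m}
piece 8:k rests on {7:k}
piece 9:k rests on {8:k}
piece 10:i rests on {6:i}
minimal pieces: {0:i}
ways to finish when only these pieces remain (= sum over removing one remaining piece with nothing left below it):
  1 left: {9}→1  {10}→1
  2 left: {6,10}→1  {8,9}→1  {9,10}→2
  3 left: {6,9,10}→3  {7,8,9}→1  {8,9,10}→3
  4 left: {6,8,9,10}→6  {7,8,9,10}→4
  5 left: {6,7,8,9,10}→10
  6 left: {5,6,7,8,9,10}→10
  7 left: {4,5,6,7,8,9,10}→10
  8 left: {3,4,5,6,7,8,9,10}→10
  9 left: {2,3,4,5,6,7,8,9,10}→10
  placing 0:i first → 10 extensions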